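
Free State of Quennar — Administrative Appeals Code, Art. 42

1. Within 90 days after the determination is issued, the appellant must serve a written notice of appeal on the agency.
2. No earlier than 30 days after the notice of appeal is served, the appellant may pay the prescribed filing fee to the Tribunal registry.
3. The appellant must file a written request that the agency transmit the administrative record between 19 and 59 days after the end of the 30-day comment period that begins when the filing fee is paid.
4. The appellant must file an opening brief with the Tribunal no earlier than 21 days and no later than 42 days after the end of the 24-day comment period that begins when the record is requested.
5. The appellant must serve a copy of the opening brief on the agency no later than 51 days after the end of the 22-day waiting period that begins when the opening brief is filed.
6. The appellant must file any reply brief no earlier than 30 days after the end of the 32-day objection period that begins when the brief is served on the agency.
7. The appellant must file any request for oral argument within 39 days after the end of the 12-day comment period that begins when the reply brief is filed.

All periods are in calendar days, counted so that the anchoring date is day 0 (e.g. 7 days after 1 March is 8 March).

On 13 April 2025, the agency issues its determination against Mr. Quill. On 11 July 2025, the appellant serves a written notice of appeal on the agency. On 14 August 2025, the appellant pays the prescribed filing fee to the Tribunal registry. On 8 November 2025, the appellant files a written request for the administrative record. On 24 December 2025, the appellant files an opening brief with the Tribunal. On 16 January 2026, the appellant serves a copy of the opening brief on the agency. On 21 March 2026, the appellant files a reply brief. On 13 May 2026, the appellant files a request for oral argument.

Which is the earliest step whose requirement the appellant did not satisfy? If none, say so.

Step 7

Step 1 — counting 90 days from 13 April 2025 (when the determination is issued) gives a deadline of 12 July 2025; 11 July 2025 is within that limit.
Step 2 — must wait 30 days from 11 July 2025 (when the notice of appeal is served), so not before 10 August 2025; done 14 August 2025 — permitted.
Step 3 — 19 and 59 days from 13 September 2025 (end of the 30-day comment period, which began when the filing fee is paid on 14 August 2025) are 2 October 2025 and 11 November 2025 respectively; 8 November 2025 falls inside that range.
Step 4 — 21 and 42 days from 2 December 2025 (end of the 24-day comment period, which began when the record is requested on 8 November 2025) are 23 December 2025 and 13 January 2026 respectively; 24 December 2025 falls inside that range.
Step 5 — counting 51 days from 15 January 2026 (end of the 22-day waiting period, which began when the opening brief is filed on 24 December 2025) gives a deadline of 7 March 2026; 16 January 2026 is within that limit.
Step 6 — must wait 30 days from 17 February 2026 (end of the 32-day objection period, which began when the brief is served on the agency on 16 January 2026), so not before 19 March 2026; done 21 March 2026, after the minimum wait.
Step 7 — counting 39 days from 2 April 2026 (end of the 12-day comment period, which began when the reply brief is filed on 21 March 2026) gives a deadline of 11 May 2026; not done until 13 May 2026, 2 days after the deadline.
Later steps need not be reached.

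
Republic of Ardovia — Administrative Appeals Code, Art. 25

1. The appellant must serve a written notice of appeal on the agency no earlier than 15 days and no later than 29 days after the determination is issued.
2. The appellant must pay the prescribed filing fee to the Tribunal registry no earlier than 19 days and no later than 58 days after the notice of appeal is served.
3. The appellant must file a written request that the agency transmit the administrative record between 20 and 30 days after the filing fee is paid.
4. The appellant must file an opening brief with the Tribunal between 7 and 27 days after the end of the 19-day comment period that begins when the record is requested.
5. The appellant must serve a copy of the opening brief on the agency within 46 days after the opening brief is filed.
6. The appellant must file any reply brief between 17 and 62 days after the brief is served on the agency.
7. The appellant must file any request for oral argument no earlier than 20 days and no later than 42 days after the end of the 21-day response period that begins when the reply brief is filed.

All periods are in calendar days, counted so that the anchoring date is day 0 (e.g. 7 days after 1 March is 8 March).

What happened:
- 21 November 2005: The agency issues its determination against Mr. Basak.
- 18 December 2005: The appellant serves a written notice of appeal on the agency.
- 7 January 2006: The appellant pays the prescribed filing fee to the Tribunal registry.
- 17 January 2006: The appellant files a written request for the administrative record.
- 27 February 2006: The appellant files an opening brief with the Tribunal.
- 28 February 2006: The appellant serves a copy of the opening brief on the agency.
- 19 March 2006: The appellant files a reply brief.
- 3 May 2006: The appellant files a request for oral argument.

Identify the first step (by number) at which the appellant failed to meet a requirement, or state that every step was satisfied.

Step 1 — 15 and 29 days from 21 November 2005 (when the determination is issued) are 6 December 2005 and 20 December 2005 respectively; done 18 December 2005 — within the window.
Step 2 — 19 and 58 days from 18 December 2005 (when the notice of appeal is served) are 6 January 2006 and 14 February 2006 respectively; 7 January 2006 falls inside that range.
Step 3 — 20 and 30 days from 7 January 2006 (when the filing fee is paid) are 27 January 2006 and 6 February 2006 respectively; 17 January 2006 is 10 days too early.

Step 3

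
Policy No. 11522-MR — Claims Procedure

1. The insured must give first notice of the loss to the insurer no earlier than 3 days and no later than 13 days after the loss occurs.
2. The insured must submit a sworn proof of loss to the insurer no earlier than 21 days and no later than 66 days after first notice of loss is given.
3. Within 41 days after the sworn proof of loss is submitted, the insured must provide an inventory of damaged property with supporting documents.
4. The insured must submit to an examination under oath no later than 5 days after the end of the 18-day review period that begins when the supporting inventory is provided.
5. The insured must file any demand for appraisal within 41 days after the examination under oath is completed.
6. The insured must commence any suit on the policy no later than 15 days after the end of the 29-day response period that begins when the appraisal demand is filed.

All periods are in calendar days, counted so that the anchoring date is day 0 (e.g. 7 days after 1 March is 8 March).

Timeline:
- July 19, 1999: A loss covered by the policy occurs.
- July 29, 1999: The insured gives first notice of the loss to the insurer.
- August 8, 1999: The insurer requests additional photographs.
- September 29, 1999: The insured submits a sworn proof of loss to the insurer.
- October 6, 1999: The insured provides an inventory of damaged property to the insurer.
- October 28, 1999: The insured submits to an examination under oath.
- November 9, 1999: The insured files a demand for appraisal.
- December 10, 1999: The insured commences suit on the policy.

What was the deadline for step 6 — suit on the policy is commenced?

December 23, 1999

The appraisal demand is filed on November 9, 1999; the 29-day response period therefore ends December 8, 1999, and step 6 runs from that date. 15 days after December 8, 1999 is December 23, 1999.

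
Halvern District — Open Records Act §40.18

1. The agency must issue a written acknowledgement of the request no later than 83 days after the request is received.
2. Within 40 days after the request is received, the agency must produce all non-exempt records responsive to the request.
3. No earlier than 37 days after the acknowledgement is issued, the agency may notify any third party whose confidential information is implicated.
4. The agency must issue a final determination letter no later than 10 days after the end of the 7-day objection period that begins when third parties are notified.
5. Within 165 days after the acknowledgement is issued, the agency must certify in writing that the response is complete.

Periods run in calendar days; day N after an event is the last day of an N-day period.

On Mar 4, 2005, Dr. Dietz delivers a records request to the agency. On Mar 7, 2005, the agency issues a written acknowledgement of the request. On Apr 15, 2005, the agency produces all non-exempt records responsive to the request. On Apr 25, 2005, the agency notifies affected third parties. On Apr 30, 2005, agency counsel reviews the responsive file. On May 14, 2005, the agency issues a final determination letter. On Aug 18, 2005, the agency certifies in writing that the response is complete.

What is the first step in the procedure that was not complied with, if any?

Step 1: 83 days after Mar 4, 2005 (when the request is received) is May 26, 2005; Mar 7, 2005 is within that limit.
Step 2: 40 days after Mar 4, 2005 (when the request is received) is Apr 13, 2005; not done until Apr 15, 2005, 2 days after the deadline.
No need to go further; step 2 was not satisfied.

Step 2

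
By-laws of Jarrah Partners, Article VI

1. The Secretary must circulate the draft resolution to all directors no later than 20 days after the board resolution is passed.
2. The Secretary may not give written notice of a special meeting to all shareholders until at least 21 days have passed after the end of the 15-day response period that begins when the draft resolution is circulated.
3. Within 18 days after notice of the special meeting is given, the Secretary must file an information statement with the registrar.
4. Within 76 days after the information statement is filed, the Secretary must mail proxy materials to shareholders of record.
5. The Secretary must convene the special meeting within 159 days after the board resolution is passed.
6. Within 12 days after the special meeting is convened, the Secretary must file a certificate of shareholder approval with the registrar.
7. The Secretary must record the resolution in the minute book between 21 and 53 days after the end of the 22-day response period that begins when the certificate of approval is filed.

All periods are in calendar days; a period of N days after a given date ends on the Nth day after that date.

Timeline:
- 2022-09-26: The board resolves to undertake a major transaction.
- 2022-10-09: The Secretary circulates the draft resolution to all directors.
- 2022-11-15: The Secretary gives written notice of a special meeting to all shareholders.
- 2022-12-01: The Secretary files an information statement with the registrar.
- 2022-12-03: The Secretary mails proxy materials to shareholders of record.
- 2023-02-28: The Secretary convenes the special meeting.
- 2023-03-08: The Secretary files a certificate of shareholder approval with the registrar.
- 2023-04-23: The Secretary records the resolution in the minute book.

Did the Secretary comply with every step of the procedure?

Yes

Step 1 — counting 20 days from 2022-09-26 (when the board resolution is passed) gives a deadline of 2022-10-16; 2022-10-09 is within that limit.
Step 2 — must wait 21 days from 2022-10-24 (end of the 15-day response period, which began when the draft resolution is circulated on 2022-10-09), so not before 2022-11-14; done 2022-11-15 — permitted.
Step 3 — counting 18 days from 2022-11-15 (when notice of the special meeting is given) gives a deadline of 2022-12-03; done 2022-12-01 — timely.
Step 4 — counting 76 days from 2022-12-01 (when the information statement is filed) gives a deadline of 2023-02-15; 2022-12-03 is within that limit.
Step 5 — counting 159 days from 2022-09-26 (when the board resolution is passed) gives a deadline of 2023-03-04; done 2023-02-28 — timely.
Step 6 — counting 12 days from 2023-02-28 (when the special meeting is convened) gives a deadline of 2023-03-12; done 2023-03-08 — timely.
Step 7 — 21 and 53 days from 2023-03-30 (end of the 22-day response period, which began when the certificate of approval is filed on 2023-03-08) are 2023-04-20 and 2023-05-22 respectively; done 2023-04-23, which is between those dates.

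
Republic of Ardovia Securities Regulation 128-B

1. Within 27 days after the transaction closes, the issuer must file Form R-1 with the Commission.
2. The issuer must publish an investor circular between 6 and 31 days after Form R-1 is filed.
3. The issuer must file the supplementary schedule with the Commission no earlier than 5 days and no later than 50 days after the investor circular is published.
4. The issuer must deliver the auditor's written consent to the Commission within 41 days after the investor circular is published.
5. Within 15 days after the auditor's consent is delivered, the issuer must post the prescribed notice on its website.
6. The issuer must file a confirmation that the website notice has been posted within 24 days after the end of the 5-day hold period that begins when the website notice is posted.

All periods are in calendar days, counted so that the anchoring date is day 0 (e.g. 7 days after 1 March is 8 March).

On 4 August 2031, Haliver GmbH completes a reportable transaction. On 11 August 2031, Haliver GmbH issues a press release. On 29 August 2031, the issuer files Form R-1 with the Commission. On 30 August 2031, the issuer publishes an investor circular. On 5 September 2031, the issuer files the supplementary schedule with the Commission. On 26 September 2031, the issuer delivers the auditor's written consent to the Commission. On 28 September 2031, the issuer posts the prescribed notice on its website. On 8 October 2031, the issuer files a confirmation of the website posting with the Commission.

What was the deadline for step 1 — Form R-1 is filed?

Step 1 runs from 4 August 2031, when the transaction closes. 27 days after 4 August 2031 is 31 August 2031.

31 August 2031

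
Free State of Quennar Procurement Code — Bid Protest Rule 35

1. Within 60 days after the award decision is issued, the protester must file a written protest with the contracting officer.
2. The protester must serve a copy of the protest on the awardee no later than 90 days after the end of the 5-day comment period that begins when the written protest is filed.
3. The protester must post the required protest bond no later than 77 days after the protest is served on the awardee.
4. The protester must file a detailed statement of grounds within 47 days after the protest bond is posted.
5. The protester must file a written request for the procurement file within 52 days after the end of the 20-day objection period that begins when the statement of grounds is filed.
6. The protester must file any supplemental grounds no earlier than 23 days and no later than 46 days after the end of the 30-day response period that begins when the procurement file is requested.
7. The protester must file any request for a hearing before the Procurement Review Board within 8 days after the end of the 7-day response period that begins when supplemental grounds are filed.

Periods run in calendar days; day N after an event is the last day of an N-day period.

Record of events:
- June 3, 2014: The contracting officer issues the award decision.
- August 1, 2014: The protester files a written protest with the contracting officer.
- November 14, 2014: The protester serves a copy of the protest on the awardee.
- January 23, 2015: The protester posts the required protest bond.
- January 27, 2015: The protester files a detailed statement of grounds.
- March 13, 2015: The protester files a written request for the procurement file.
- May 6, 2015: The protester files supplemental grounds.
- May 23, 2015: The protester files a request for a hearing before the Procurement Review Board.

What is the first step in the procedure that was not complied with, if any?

Step 2

Step 1 — counting 60 days from June 3, 2014 (when the award decision is issued) gives a deadline of August 2, 2014; August 1, 2014 is within that limit.
Step 2 — counting 90 days from August 6, 2014 (end of the 5-day comment period, which began when the written protest is filed on August 1, 2014) gives a deadline of November 4, 2014; not done until November 14, 2014, 10 days after the deadline.
The procedure was therefore not followed at step 2.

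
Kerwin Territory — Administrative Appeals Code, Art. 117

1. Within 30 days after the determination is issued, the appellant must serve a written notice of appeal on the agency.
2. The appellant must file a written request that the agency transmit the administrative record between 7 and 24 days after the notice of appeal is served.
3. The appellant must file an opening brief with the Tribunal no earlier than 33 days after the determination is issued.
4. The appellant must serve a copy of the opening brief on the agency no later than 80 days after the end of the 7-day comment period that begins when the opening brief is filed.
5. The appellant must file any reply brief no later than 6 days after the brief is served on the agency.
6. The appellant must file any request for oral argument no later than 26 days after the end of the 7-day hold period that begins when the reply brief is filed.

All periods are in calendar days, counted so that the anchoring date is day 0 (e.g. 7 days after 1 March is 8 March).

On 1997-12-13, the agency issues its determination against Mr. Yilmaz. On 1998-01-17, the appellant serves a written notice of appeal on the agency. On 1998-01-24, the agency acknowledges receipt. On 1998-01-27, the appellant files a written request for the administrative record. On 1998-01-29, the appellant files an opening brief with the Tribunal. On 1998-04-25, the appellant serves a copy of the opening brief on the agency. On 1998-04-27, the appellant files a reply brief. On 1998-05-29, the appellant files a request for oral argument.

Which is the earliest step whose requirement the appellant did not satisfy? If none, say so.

(1) due by 1997-12-13 + 30 days = 1998-01-12; not done until 1998-01-17, 5 days after the deadline.
That is the first point of non-compliance.

Step 1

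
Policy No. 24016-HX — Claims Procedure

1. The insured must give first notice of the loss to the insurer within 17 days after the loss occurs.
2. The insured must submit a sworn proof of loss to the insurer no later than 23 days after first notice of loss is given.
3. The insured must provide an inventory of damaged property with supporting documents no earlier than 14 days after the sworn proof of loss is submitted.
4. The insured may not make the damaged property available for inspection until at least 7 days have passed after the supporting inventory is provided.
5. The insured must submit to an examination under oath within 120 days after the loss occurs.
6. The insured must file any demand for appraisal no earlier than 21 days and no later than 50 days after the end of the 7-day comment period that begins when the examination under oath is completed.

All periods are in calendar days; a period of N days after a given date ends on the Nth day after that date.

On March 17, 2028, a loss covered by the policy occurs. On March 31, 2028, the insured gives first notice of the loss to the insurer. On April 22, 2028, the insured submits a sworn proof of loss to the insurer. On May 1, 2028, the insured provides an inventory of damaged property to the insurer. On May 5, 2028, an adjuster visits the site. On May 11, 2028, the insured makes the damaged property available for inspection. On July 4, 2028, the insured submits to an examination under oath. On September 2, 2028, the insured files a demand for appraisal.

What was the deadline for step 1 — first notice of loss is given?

Step 1 runs from March 17, 2028, when the loss occurs. 17 days after March 17, 2028 is April 3, 2028.

April 3, 2028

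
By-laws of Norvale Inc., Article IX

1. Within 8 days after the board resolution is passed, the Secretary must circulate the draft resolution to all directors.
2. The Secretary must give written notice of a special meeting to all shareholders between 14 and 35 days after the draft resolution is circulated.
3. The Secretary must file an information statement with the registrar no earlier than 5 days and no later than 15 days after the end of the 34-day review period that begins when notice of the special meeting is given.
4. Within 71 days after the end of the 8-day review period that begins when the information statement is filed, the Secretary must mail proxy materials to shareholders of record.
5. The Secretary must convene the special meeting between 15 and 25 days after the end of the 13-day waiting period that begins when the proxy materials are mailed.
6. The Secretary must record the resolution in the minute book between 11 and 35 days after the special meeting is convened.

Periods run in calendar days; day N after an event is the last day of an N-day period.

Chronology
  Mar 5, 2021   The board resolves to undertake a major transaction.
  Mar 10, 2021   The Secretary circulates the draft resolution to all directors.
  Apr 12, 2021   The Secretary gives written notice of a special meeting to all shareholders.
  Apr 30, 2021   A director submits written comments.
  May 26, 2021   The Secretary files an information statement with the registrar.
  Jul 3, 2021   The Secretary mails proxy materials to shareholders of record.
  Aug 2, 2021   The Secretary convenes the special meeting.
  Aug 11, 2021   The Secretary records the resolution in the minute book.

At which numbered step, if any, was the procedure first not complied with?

(1) due by Mar 5, 2021 + 8 days = Mar 13, 2021; completed Mar 10, 2021, before the deadline.
(2) the permitted window runs from Mar 10, 2021 + 14 = Mar 24, 2021 to Mar 10, 2021 + 35 = Apr 14, 2021; done Apr 12, 2021, which is between those dates.
(3) the permitted window runs from May 16, 2021 + 5 = May 21, 2021 to May 16, 2021 + 15 = May 31, 2021; May 26, 2021 falls inside that range.
(4) due by Jun 3, 2021 + 71 days = Aug 13, 2021; done Jul 3, 2021 — timely.
(5) the permitted window runs from Jul 16, 2021 + 15 = Jul 31, 2021 to Jul 16, 2021 + 25 = Aug 10, 2021; done Aug 2, 2021, which is between those dates.
(6) the permitted window runs from Aug 2, 2021 + 11 = Aug 13, 2021 to Aug 2, 2021 + 35 = Sep 6, 2021; Aug 11, 2021 is 2 days too early.
That is the first point of non-compliance.

Step 6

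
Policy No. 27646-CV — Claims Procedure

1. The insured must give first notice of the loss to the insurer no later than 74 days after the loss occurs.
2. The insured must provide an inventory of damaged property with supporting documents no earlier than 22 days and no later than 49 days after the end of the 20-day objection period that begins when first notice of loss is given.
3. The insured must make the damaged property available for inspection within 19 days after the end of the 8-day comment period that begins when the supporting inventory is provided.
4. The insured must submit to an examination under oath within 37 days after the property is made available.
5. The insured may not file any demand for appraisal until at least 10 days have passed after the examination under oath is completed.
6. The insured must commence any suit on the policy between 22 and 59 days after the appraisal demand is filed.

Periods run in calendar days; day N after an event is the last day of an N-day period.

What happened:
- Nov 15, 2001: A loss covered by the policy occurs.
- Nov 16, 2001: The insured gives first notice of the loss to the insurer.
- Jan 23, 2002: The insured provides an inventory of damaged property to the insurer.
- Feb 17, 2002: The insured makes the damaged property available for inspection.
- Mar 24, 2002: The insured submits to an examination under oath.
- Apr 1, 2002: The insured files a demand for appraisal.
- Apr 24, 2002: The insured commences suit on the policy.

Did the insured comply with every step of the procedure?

(1) due by Nov 15, 2001 + 74 days = Jan 28, 2002; completed Nov 16, 2001, before the deadline.
(2) the permitted window runs from Dec 6, 2001 + 22 = Dec 28, 2001 to Dec 6, 2001 + 49 = Jan 24, 2002; done Jan 23, 2002 — within the window.
(3) due by Jan 31, 2002 + 19 days = Feb 19, 2002; completed Feb 17, 2002, before the deadline.
(4) due by Feb 17, 2002 + 37 days = Mar 26, 2002; done Mar 24, 2002 — timely.
(5) permitted from Mar 24, 2002 + 10 days = Apr 3, 2002 onward; acted on Apr 1, 2002, 2 days prematurely.

No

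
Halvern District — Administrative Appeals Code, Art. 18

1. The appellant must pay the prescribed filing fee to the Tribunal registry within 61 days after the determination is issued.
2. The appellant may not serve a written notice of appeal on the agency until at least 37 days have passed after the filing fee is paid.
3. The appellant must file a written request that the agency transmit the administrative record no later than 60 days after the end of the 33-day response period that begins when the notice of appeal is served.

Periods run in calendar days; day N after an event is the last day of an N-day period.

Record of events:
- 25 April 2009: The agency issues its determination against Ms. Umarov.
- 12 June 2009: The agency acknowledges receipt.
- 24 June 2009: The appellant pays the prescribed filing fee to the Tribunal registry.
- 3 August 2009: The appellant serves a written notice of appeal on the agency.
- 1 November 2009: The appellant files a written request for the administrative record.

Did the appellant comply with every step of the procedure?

Step 1 — counting 61 days from 25 April 2009 (when the determination is issued) gives a deadline of 25 June 2009; done 24 June 2009 — timely.
Step 2 — must wait 37 days from 24 June 2009 (when the filing fee is paid), so not before 31 July 2009; 3 August 2009 is on or after that date.
Step 3 — counting 60 days from 5 September 2009 (end of the 33-day response period, which began when the notice of appeal is served on 3 August 2009) gives a deadline of 4 November 2009; 1 November 2009 is within that limit.

Yes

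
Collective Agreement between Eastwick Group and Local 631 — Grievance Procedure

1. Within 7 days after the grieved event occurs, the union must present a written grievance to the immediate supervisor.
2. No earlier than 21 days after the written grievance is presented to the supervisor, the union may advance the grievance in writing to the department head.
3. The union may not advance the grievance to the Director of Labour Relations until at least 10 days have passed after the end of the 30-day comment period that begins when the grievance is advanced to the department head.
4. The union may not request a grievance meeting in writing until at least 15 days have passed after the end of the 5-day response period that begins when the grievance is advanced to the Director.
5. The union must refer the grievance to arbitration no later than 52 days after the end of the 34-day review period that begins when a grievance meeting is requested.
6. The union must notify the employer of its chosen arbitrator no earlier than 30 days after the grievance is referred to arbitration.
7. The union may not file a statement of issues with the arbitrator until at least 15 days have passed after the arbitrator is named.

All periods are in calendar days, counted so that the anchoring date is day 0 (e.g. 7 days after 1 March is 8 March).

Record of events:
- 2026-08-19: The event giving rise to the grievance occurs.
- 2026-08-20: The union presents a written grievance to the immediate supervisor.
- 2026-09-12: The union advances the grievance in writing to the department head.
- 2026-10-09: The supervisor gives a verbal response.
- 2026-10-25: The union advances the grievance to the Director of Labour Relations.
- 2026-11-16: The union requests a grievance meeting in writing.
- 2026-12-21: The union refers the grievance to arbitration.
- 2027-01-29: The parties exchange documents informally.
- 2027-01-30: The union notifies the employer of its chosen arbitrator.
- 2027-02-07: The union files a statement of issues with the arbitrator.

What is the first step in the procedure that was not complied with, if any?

(1) due by 2026-08-19 + 7 days = 2026-08-26; 2026-08-20 is within that limit.
(2) permitted from 2026-08-20 + 21 days = 2026-09-10 onward; done 2026-09-12, after the minimum wait.
(3) permitted from 2026-10-12 + 10 days = 2026-10-22 onward; done 2026-10-25, after the minimum wait.
(4) permitted from 2026-10-30 + 15 days = 2026-11-14 onward; done 2026-11-16 — permitted.
(5) due by 2026-12-20 + 52 days = 2027-02-10; 2026-12-21 is within that limit.
(6) permitted from 2026-12-21 + 30 days = 2027-01-20 onward; done 2027-01-30, after the minimum wait.
(7) permitted from 2027-01-30 + 15 days = 2027-02-14 onward; done 2027-02-07 — 7 days too early.

Step 7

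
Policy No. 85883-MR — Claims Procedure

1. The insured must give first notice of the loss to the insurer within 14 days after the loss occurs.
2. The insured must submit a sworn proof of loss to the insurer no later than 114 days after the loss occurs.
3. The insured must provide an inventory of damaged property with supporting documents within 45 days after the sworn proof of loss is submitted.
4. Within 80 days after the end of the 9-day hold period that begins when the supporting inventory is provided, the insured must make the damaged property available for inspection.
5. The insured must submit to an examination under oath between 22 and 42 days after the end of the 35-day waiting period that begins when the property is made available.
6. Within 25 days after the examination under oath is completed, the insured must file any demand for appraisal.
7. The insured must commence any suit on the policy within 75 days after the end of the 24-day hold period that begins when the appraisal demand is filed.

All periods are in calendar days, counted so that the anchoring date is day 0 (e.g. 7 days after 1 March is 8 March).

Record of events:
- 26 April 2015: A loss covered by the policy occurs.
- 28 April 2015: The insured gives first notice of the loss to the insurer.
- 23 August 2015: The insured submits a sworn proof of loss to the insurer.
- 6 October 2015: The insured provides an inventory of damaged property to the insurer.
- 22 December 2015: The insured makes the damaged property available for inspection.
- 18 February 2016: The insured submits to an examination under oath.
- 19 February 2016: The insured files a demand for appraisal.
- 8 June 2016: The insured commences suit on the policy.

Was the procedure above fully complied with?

No

(1) due by 26 April 2015 + 14 days = 10 May 2015; done 28 April 2015 — timely.
(2) due by 26 April 2015 + 114 days = 18 August 2015; 23 August 2015 misses that deadline by 5 days.
No need to go further; step 2 was not satisfied.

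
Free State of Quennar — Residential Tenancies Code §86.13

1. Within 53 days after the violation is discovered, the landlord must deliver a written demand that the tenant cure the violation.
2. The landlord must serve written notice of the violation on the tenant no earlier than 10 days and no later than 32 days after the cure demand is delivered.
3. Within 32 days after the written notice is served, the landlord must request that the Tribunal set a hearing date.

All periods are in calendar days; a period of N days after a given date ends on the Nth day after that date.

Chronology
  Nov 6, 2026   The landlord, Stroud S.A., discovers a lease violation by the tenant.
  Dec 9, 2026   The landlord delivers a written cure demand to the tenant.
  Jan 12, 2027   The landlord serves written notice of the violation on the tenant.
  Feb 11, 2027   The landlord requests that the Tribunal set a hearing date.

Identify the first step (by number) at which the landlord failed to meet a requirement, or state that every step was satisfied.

(1) due by Nov 6, 2026 + 53 days = Dec 29, 2026; done Dec 9, 2026 — timely.
(2) the permitted window runs from Dec 9, 2026 + 10 = Dec 19, 2026 to Dec 9, 2026 + 32 = Jan 10, 2027; Jan 12, 2027 is 2 days past the end of the window.

Step 2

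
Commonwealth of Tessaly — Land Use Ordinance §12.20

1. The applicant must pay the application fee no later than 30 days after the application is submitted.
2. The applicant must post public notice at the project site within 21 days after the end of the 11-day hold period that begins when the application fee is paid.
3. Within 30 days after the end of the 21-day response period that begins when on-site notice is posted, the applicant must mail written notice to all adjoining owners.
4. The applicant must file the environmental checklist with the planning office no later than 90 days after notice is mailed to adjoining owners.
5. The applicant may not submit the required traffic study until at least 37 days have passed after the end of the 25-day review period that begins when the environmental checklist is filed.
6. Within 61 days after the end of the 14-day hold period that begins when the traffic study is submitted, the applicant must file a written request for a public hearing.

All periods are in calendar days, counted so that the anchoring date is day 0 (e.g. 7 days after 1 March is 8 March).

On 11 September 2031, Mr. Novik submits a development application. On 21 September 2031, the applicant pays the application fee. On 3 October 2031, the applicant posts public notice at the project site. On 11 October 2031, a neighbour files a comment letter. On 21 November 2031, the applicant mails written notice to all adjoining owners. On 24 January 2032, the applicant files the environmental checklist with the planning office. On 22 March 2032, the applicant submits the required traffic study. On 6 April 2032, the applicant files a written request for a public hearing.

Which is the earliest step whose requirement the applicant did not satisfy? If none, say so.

Step 5

Step 1: 30 days after 11 September 2031 (when the application is submitted) is 11 October 2031; done 21 September 2031 — timely.
Step 2: 21 days after 2 October 2031 (end of the 11-day hold period, which began when the application fee is paid on 21 September 2031) is 23 October 2031; done 3 October 2031 — timely.
Step 3: 30 days after 24 October 2031 (end of the 21-day response period, which began when on-site notice is posted on 3 October 2031) is 23 November 2031; completed 21 November 2031, before the deadline.
Step 4: 90 days after 21 November 2031 (when notice is mailed to adjoining owners) is 19 February 2032; 24 January 2032 is within that limit.
Step 5: the earliest permitted date is 37 days after 18 February 2032 (end of the 25-day review period, which began when the environmental checklist is filed on 24 January 2032), i.e. 26 March 2032; 22 March 2032 is 4 days before the earliest permitted date.
No need to go further; step 5 was not satisfied.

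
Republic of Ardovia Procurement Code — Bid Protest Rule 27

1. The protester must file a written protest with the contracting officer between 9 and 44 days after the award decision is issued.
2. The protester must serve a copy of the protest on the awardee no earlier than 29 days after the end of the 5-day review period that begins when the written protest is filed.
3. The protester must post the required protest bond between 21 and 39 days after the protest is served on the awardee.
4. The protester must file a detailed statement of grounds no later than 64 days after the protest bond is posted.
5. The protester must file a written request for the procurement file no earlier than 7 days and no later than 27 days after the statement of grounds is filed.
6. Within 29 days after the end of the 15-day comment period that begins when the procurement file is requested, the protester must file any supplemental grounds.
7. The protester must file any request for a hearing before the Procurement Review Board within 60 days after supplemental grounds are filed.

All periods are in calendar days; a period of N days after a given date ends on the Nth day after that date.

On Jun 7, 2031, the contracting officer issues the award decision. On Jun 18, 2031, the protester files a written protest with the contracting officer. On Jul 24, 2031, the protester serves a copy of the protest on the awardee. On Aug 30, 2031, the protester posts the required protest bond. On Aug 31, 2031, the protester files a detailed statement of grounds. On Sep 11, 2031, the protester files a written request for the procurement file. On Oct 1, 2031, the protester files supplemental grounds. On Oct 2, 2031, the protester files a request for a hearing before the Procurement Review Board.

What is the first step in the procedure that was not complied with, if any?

None — every step was satisfied

Step 1: the window is 9–44 days after Jun 7, 2031 (when the award decision is issued), so Jun 16, 2031 through Jul 21, 2031; done Jun 18, 2031 — within the window.
Step 2: the earliest permitted date is 29 days after Jun 23, 2031 (end of the 5-day review period, which began when the written protest is filed on Jun 18, 2031), i.e. Jul 22, 2031; Jul 24, 2031 is on or after that date.
Step 3: the window is 21–39 days after Jul 24, 2031 (when the protest is served on the awardee), so Aug 14, 2031 through Sep 1, 2031; Aug 30, 2031 falls inside that range.
Step 4: 64 days after Aug 30, 2031 (when the protest bond is posted) is Nov 2, 2031; completed Aug 31, 2031, before the deadline.
Step 5: the window is 7–27 days after Aug 31, 2031 (when the statement of grounds is filed), so Sep 7, 2031 through Sep 27, 2031; Sep 11, 2031 falls inside that range.
Step 6: 29 days after Sep 26, 2031 (end of the 15-day comment period, which began when the procurement file is requested on Sep 11, 2031) is Oct 25, 2031; completed Oct 1, 2031, before the deadline.
Step 7: 60 days after Oct 1, 2031 (when supplemental grounds are filed) is Nov 30, 2031; Oct 2, 2031 is within that limit.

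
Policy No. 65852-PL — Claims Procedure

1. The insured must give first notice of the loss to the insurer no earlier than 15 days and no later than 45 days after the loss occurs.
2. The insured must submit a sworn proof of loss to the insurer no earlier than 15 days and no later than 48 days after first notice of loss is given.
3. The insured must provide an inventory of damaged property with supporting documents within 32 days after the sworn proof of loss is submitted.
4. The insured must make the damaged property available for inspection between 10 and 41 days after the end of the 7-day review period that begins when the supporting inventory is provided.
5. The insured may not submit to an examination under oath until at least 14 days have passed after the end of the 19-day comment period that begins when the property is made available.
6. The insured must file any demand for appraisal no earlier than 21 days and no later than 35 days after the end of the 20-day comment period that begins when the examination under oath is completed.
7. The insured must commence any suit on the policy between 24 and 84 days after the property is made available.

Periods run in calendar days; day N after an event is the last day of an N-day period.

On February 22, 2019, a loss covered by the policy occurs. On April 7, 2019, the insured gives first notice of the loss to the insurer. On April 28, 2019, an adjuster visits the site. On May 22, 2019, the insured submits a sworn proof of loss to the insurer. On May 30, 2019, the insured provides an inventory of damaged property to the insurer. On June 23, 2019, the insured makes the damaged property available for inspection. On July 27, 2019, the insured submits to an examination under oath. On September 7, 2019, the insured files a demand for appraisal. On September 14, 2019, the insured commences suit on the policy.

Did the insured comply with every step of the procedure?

Yes

Step 1: the window is 15–45 days after February 22, 2019 (when the loss occurs), so March 9, 2019 through April 8, 2019; April 7, 2019 falls inside that range.
Step 2: the window is 15–48 days after April 7, 2019 (when first notice of loss is given), so April 22, 2019 through May 25, 2019; done May 22, 2019 — within the window.
Step 3: 32 days after May 22, 2019 (when the sworn proof of loss is submitted) is June 23, 2019; May 30, 2019 is within that limit.
Step 4: the window is 10–41 days after June 6, 2019 (end of the 7-day review period, which began when the supporting inventory is provided on May 30, 2019), so June 16, 2019 through July 17, 2019; done June 23, 2019 — within the window.
Step 5: the earliest permitted date is 14 days after July 12, 2019 (end of the 19-day comment period, which began when the property is made available on June 23, 2019), i.e. July 26, 2019; done July 27, 2019, after the minimum wait.
Step 6: the window is 21–35 days after August 16, 2019 (end of the 20-day comment period, which began when the examination under oath is completed on July 27, 2019), so September 6, 2019 through September 20, 2019; done September 7, 2019, which is between those dates.
Step 7: the window is 24–84 days after June 23, 2019 (when the property is made available), so July 17, 2019 through September 15, 2019; September 14, 2019 falls inside that range.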